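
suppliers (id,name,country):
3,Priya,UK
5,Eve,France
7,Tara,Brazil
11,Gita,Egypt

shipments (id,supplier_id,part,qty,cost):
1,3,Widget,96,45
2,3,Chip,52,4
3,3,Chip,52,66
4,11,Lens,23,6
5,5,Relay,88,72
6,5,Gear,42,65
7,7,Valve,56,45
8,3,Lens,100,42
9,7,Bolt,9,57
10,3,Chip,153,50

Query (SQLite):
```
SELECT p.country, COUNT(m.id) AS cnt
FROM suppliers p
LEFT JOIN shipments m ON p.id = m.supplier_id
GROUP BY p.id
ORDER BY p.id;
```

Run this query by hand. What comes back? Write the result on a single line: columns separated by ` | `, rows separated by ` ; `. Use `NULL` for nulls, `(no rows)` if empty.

LEFT JOIN keeps every suppliers row; unmatched ones get NULL for shipments columns.
Group by suppliers.id and compute COUNT(m.id). COUNT(col) of an all-NULL group is 0.
  3: ids {1, 2, 3, 8, 10} → COUNT(m.id)=5
  5: ids {5, 6} → COUNT(m.id)=2
  7: ids {7, 9} → COUNT(m.id)=2
  11: ids {4} → COUNT(m.id)=1

UK | 5 ; France | 2 ; Brazil | 2 ; Egypt | 1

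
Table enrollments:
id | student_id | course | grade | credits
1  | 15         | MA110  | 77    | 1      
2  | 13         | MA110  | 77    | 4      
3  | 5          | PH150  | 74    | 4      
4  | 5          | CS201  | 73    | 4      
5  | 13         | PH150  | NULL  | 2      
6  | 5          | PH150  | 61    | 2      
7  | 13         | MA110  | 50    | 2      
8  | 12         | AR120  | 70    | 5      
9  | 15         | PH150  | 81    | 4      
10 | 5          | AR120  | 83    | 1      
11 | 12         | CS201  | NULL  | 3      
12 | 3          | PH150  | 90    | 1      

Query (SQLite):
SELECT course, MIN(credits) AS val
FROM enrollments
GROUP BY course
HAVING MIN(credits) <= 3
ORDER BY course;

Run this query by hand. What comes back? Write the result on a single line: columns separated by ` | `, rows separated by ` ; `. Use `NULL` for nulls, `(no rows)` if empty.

AR120 | 1 ; CS201 | 3 ; MA110 | 1 ; PH150 | 1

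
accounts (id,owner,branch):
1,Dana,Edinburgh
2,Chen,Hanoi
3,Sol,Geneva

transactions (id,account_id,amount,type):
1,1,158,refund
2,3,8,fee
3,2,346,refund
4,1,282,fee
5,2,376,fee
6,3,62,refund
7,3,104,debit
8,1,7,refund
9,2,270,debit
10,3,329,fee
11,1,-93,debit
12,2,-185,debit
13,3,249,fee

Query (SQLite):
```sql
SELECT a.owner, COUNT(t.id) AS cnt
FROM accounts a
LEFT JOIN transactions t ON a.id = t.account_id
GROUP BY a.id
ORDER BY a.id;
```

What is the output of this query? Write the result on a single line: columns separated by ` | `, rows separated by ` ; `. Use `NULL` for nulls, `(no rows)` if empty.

LEFT JOIN keeps every accounts row; unmatched ones get NULL for transactions columns.
Group by accounts.id and compute COUNT(t.id). COUNT(col) of an all-NULL group is 0.
  1: ids {1, 4, 8, 11} → COUNT(t.id)=4
  2: ids {3, 5, 9, 12} → COUNT(t.id)=4
  3: ids {2, 6, 7, 10, 13} → COUNT(t.id)=5

Dana | 4 ; Chen | 4 ; Sol | 5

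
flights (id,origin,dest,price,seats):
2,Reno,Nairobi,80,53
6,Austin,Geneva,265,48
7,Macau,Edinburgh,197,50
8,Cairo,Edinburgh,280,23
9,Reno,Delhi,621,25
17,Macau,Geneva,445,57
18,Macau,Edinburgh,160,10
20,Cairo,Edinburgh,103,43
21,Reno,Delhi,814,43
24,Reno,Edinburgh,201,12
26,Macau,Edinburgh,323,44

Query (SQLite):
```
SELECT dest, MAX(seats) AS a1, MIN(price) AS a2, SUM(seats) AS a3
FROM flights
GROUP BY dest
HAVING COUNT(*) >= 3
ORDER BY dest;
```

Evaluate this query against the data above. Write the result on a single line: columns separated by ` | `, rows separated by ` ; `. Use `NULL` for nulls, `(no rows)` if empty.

Group flights by dest.
Per group compute: MAX(seats), MIN(price), SUM(seats).
HAVING: drop groups with fewer than 3 rows.
  Delhi: ids {9, 21} → MAX(seats)=43, MIN(price)=621, SUM(seats)=68
  Edinburgh: ids {7, 8, 18, 20, 24, 26} → MAX(seats)=50, MIN(price)=103, SUM(seats)=182
  Geneva: ids {6, 17} → MAX(seats)=57, MIN(price)=265, SUM(seats)=105
  Nairobi: ids {2} → MAX(seats)=53, MIN(price)=80, SUM(seats)=53

Edinburgh | 50 | 103 | 182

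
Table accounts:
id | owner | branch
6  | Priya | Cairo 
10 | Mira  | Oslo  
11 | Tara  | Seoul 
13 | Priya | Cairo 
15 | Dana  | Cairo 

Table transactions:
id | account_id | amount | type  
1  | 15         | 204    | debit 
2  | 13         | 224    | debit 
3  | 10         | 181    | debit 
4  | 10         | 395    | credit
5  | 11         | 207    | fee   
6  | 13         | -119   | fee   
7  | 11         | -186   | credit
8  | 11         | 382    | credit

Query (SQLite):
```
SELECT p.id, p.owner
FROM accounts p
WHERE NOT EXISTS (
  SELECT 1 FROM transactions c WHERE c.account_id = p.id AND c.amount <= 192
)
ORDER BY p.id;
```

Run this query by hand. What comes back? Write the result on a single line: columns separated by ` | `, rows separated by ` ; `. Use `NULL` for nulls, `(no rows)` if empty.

For each accounts row, check whether any transactions with matching account_id has amount <= 192.
Keep rows where that is false.

6 | Priya ; 15 | Dana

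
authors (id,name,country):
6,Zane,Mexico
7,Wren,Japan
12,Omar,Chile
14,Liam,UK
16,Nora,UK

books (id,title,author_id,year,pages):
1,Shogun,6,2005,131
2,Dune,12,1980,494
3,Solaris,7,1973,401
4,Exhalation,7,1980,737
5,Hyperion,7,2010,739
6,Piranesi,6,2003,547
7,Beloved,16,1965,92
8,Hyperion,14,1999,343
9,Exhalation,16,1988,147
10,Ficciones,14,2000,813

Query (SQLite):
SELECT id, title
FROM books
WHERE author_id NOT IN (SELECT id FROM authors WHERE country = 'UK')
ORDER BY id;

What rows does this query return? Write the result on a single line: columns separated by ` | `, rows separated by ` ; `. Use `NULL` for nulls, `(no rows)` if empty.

Inner query: authors.id where country = 'UK'.
Outer: keep books rows whose author_id is not in that set.
Inner query → {14, 16}

1 | Shogun ; 2 | Dune ; 3 | Solaris ; 4 | Exhalation ; 5 | Hyperion ; 6 | Piranesi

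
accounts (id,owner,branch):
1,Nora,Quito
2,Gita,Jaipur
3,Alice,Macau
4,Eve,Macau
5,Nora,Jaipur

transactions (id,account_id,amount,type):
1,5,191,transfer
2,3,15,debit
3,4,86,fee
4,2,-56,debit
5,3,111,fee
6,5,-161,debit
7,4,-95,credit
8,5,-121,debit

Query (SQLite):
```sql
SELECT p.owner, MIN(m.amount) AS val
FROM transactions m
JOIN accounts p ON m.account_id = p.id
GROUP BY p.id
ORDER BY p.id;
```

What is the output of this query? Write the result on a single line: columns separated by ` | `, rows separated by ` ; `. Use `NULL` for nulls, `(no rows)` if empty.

Join each transactions row to its accounts via account_id.
Group joined rows by accounts.id; compute MIN(m.amount) per group.
  2: ids {4} → MIN(m.amount)=-56
  3: ids {2, 5} → MIN(m.amount)=15
  4: ids {3, 7} → MIN(m.amount)=-95
  5: ids {1, 6, 8} → MIN(m.amount)=-161

Gita | -56 ; Alice | 15 ; Eve | -95 ; Nora | -161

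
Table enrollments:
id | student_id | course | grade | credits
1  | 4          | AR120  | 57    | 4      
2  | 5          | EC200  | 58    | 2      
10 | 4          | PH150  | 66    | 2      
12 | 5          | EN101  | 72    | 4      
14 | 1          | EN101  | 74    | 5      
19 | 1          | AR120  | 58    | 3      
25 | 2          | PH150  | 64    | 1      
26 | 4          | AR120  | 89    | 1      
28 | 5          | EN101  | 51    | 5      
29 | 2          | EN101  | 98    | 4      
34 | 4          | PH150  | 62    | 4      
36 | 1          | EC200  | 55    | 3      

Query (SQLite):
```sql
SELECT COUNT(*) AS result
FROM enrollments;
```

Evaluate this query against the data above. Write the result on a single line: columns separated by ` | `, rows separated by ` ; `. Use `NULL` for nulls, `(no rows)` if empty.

All grade values: [57, 58, 66, 72, 74, 58, 64, 89, 51, 98, 62, 55].
COUNT(*) counts rows → 12.

12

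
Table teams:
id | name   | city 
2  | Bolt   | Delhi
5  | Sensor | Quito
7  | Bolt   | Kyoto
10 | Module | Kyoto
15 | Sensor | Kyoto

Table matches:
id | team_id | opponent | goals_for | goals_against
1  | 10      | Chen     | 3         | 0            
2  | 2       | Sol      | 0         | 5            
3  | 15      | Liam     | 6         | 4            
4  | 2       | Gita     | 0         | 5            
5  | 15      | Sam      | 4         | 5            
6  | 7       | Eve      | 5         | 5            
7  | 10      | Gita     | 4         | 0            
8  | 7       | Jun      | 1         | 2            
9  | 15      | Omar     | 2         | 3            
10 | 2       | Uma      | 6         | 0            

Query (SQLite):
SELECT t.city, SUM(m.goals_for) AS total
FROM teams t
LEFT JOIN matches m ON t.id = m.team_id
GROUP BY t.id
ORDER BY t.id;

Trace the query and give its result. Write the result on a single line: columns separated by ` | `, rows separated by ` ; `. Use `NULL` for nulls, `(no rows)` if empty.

Delhi | 6 ; Quito | NULL ; Kyoto | 6 ; Kyoto | 7 ; Kyoto | 12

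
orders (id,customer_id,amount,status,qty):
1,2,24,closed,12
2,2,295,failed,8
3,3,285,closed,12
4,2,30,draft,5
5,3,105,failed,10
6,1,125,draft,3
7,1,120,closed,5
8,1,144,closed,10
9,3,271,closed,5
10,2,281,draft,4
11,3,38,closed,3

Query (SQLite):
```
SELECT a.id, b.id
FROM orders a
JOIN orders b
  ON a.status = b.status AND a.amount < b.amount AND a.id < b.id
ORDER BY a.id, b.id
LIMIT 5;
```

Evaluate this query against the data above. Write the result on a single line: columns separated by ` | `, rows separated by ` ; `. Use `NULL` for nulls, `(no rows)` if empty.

1 | 3 ; 1 | 7 ; 1 | 8 ; 1 | 9 ; 1 | 11

Pairs (a,b) with same status, a.amount < b.amount, a.id < b.id.
status groups: closed:{1,3,7,8,9,11} draft:{4,6,10} failed:{2,5}
Ordered by (a.id, b.id); first 5.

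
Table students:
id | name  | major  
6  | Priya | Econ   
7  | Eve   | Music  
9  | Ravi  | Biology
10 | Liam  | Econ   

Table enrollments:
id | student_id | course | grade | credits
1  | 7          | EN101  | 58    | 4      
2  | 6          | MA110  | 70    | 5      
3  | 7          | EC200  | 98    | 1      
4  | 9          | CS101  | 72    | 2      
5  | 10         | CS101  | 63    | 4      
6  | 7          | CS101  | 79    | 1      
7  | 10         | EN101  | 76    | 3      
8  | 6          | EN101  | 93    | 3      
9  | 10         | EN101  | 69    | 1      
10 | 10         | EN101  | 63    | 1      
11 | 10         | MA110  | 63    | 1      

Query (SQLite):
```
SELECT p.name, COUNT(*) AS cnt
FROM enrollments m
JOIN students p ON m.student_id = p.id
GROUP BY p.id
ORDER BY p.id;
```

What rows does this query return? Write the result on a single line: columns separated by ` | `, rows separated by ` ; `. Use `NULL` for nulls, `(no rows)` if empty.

Priya | 2 ; Eve | 3 ; Ravi | 1 ; Liam | 5

Join each enrollments row to its students via student_id.
Group joined rows by students.id; compute COUNT(*) per group.
  6: ids {2, 8} → COUNT(*)=2
  7: ids {1, 3, 6} → COUNT(*)=3
  9: ids {4} → COUNT(*)=1
  10: ids {5, 7, 9, 10, 11} → COUNT(*)=5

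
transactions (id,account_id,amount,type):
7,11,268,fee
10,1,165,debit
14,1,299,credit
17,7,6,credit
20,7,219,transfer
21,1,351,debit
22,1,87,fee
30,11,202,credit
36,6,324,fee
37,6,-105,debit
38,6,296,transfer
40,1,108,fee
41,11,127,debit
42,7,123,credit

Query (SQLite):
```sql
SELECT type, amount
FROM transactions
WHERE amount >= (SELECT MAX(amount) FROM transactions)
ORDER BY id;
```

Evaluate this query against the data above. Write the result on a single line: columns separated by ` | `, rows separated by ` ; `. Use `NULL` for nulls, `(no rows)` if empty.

debit | 351

Scalar subquery: MAX(amount) over all transactions rows = 351.
Keep rows where amount >= that value.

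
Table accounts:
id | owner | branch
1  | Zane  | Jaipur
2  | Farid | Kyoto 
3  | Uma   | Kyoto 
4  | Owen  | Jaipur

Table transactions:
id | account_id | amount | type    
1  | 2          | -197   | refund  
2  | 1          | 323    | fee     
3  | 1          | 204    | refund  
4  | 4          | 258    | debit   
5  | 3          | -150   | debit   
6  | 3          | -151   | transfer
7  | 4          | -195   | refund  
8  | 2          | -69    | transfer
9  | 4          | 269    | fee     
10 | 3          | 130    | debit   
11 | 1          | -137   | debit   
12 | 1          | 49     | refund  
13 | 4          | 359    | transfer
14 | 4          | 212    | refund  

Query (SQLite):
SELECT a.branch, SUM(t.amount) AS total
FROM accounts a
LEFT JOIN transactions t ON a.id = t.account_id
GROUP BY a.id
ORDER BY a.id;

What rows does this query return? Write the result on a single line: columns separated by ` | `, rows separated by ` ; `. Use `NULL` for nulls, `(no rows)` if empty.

LEFT JOIN keeps every accounts row; unmatched ones get NULL for transactions columns.
Group by accounts.id and compute SUM(t.amount). SUM over an all-NULL group is NULL.
  1: ids {2, 3, 11, 12} → SUM(t.amount)=439
  2: ids {1, 8} → SUM(t.amount)=-266
  3: ids {5, 6, 10} → SUM(t.amount)=-171
  4: ids {4, 7, 9, 13, 14} → SUM(t.amount)=903

Jaipur | 439 ; Kyoto | -266 ; Kyoto | -171 ; Jaipur | 903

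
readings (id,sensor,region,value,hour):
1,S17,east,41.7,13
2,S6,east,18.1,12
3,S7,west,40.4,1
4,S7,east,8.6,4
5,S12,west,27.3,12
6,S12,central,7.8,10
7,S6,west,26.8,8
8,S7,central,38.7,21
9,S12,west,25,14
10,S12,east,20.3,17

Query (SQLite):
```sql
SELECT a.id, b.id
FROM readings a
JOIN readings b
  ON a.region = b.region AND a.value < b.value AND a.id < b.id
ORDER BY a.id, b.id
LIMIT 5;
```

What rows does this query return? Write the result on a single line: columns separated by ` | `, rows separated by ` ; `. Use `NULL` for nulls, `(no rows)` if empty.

Pairs (a,b) with same region, a.value < b.value, a.id < b.id.
region groups: central:{6,8} east:{1,2,4,10} west:{3,5,7,9}
Ordered by (a.id, b.id); first 5.

2 | 10 ; 4 | 10 ; 6 | 8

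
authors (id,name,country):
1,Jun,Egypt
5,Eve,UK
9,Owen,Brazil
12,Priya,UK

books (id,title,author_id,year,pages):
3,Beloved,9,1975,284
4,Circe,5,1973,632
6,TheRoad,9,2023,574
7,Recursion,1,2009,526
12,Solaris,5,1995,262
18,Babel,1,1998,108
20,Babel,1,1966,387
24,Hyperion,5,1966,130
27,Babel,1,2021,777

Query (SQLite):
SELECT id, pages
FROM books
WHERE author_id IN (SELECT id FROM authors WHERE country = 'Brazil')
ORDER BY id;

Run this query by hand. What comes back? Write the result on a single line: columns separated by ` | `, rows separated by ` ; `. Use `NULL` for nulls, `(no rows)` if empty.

3 | 284 ; 6 | 574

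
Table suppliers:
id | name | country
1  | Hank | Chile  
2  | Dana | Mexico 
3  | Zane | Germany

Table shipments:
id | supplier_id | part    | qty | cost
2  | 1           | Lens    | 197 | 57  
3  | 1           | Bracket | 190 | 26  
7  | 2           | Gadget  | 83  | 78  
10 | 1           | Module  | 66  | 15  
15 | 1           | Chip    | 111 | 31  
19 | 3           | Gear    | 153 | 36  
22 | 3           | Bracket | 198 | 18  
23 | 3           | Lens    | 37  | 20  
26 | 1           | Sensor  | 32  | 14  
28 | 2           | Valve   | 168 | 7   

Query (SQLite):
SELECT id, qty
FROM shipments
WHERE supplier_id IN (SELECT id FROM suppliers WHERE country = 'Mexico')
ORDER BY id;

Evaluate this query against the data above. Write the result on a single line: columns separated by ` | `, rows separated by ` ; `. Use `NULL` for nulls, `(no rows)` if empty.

Inner query: suppliers.id where country = 'Mexico'.
Outer: keep shipments rows whose supplier_id is in that set.
Inner query → {2}

7 | 83 ; 28 | 168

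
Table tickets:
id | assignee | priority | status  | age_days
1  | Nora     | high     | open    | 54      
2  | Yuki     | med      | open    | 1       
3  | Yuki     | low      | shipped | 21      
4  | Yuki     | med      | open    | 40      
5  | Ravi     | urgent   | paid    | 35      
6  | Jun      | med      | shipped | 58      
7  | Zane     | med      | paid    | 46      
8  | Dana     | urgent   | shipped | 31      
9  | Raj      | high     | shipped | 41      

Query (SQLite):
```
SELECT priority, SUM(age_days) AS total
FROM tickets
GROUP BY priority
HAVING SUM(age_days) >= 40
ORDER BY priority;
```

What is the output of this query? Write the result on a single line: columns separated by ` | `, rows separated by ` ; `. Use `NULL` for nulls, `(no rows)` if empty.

Partition tickets by priority; compute SUM(age_days) within each group.
HAVING: keep groups where SUM(age_days) >= 40.
  high: ids {1, 9} → SUM(age_days)=95
  low: ids {3} → SUM(age_days)=21
  med: ids {2, 4, 6, 7} → SUM(age_days)=145
  urgent: ids {5, 8} → SUM(age_days)=66

high | 95 ; med | 145 ; urgent | 66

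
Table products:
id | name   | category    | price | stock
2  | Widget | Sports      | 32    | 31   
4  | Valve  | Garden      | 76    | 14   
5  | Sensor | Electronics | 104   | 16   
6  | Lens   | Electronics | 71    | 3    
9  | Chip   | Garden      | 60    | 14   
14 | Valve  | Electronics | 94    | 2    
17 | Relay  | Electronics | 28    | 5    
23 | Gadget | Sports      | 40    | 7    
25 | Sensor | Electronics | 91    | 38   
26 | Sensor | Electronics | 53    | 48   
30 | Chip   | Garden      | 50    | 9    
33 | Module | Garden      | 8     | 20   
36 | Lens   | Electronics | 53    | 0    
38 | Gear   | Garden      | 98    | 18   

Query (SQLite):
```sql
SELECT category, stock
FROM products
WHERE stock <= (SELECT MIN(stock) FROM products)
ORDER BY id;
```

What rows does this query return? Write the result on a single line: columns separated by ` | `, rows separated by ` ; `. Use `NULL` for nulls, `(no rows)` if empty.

Scalar subquery: MIN(stock) over all products rows = 0.
Keep rows where stock <= that value.

Electronics | 0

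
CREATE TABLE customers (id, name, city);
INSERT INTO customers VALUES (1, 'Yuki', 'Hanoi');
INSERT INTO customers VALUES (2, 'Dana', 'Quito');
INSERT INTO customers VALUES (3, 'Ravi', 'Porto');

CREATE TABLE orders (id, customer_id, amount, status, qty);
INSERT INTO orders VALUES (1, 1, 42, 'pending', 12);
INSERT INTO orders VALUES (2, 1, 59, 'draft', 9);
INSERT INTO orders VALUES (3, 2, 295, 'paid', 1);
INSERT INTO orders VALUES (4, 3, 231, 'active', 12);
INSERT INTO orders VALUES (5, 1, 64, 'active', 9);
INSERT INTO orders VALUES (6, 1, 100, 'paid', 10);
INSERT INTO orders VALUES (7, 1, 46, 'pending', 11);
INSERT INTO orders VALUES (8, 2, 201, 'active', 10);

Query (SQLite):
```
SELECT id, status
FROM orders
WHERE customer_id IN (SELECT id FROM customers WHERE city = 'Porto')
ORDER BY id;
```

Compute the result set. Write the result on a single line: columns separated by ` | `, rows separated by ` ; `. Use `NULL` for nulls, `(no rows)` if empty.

4 | active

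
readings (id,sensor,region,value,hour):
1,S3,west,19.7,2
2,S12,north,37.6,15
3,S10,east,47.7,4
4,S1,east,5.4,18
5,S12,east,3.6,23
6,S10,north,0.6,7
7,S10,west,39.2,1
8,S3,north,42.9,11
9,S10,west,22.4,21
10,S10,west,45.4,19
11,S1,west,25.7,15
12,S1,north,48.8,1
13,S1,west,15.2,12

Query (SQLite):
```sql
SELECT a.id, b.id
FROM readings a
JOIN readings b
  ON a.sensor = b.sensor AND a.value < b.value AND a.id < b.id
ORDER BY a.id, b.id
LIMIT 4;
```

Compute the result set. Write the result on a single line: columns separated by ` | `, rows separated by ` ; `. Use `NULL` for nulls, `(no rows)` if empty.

1 | 8 ; 4 | 11 ; 4 | 12 ; 4 | 13

Pairs (a,b) with same sensor, a.value < b.value, a.id < b.id.
sensor groups: S1:{4,11,12,13} S10:{3,6,7,9,10} S12:{2,5} S3:{1,8}
Ordered by (a.id, b.id); first 4.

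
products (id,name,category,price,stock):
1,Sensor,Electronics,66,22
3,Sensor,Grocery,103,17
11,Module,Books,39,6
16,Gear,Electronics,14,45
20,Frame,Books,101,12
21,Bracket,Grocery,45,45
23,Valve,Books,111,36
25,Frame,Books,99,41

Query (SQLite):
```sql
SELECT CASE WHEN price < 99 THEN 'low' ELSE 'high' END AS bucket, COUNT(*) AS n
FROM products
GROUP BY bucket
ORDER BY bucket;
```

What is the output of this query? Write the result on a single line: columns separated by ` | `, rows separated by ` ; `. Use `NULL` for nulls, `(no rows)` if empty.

Bucket rows by price < 99 → 'low' else 'high'; count each bucket.

high | 4 ; low | 4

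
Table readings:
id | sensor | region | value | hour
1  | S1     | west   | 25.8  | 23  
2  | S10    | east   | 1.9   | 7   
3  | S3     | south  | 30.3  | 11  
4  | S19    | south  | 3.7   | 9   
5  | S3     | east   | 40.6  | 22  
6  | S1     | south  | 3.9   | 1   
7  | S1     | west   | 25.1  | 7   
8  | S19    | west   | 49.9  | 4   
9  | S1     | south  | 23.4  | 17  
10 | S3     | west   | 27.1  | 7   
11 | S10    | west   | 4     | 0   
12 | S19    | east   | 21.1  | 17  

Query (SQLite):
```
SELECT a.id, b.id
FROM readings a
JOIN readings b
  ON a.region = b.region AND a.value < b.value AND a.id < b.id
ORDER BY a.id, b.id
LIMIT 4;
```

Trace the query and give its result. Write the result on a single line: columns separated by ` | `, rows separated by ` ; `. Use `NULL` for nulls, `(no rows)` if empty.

1 | 8 ; 1 | 10 ; 2 | 5 ; 2 | 12

Pairs (a,b) with same region, a.value < b.value, a.id < b.id.
region groups: east:{2,5,12} south:{3,4,6,9} west:{1,7,8,10,11}
Ordered by (a.id, b.id); first 4.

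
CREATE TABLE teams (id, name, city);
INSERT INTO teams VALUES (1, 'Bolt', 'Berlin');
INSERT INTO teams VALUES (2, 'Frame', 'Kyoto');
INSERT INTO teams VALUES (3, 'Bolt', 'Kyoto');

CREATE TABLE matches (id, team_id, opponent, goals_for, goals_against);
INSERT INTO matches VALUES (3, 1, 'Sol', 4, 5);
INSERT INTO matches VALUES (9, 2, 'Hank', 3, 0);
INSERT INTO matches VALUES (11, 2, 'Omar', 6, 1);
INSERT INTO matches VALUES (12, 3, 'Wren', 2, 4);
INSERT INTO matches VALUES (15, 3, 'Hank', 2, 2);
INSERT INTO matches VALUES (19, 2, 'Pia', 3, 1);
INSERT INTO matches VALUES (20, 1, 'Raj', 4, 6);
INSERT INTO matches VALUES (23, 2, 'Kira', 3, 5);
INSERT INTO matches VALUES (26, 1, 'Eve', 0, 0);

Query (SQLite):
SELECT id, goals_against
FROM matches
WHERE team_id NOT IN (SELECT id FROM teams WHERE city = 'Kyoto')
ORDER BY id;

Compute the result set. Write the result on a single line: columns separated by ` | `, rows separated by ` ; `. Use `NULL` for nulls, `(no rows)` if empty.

3 | 5 ; 20 | 6 ; 26 | 0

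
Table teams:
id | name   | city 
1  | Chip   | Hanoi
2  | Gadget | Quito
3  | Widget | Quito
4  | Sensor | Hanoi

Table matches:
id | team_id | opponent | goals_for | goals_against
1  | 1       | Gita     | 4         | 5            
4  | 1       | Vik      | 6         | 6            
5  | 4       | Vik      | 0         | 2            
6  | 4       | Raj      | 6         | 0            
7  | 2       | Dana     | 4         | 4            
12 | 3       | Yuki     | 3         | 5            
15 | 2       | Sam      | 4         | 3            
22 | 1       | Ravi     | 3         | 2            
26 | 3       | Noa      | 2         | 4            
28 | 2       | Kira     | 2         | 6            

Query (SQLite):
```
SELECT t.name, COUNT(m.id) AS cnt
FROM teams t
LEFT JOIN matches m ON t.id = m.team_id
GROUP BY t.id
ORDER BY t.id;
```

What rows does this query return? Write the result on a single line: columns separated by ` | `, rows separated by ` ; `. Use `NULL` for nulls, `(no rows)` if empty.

LEFT JOIN keeps every teams row; unmatched ones get NULL for matches columns.
Group by teams.id and compute COUNT(m.id). COUNT(col) of an all-NULL group is 0.
  1: ids {1, 4, 22} → COUNT(m.id)=3
  2: ids {7, 15, 28} → COUNT(m.id)=3
  3: ids {12, 26} → COUNT(m.id)=2
  4: ids {5, 6} → COUNT(m.id)=2

Chip | 3 ; Gadget | 3 ; Widget | 2 ; Sensor | 2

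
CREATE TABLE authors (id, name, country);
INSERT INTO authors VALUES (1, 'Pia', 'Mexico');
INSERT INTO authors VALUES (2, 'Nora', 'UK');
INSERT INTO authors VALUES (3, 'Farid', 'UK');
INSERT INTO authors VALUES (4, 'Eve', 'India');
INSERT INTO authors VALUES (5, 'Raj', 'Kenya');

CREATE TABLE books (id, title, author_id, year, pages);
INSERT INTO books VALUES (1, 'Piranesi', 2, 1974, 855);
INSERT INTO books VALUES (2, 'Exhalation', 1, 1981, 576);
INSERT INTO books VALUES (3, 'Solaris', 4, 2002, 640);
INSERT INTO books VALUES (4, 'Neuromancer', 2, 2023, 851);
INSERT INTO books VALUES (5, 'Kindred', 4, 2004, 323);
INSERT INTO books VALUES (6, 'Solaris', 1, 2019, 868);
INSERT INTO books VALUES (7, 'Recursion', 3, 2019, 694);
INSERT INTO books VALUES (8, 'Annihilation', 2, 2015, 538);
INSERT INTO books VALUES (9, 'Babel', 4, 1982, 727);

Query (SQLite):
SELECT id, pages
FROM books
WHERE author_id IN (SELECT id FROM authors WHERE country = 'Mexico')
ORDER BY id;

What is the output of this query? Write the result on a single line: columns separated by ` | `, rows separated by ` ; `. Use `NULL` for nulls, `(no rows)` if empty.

2 | 576 ; 6 | 868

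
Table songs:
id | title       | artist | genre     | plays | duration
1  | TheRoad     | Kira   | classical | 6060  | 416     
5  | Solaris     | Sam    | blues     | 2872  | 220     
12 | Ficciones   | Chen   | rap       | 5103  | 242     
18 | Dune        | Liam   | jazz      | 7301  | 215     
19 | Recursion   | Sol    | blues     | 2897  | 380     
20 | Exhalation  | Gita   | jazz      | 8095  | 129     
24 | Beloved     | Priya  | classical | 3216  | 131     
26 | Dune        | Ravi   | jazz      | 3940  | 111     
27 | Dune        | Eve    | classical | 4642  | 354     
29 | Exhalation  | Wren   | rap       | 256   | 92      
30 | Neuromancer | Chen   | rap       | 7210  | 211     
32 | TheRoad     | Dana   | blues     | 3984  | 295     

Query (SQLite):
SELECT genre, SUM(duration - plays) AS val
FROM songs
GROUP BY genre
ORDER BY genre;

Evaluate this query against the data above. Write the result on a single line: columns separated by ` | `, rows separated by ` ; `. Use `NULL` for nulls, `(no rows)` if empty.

blues | -8858 ; classical | -13017 ; jazz | -18881 ; rap | -12024

For each row compute duration - plays.
Group by genre; take SUM of the expression per group.
  blues: ids {5, 19, 32} → SUM(duration - plays)=-8858
  classical: ids {1, 24, 27} → SUM(duration - plays)=-13017
  jazz: ids {18, 20, 26} → SUM(duration - plays)=-18881
  rap: ids {12, 29, 30} → SUM(duration - plays)=-12024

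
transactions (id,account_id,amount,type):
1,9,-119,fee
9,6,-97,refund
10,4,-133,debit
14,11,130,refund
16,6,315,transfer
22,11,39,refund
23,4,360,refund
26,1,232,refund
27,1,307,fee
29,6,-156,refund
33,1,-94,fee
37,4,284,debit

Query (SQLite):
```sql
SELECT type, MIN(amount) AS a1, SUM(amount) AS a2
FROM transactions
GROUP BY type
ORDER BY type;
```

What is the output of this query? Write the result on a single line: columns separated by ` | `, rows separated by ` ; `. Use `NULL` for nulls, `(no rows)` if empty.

debit | -133 | 151 ; fee | -119 | 94 ; refund | -156 | 508 ; transfer | 315 | 315

Group transactions by type.
Per group compute: MIN(amount), SUM(amount).
  debit: ids {10, 37} → MIN(amount)=-133, SUM(amount)=151
  fee: ids {1, 27, 33} → MIN(amount)=-119, SUM(amount)=94
  refund: ids {9, 14, 22, 23, 26, 29} → MIN(amount)=-156, SUM(amount)=508
  transfer: ids {16} → MIN(amount)=315, SUM(amount)=315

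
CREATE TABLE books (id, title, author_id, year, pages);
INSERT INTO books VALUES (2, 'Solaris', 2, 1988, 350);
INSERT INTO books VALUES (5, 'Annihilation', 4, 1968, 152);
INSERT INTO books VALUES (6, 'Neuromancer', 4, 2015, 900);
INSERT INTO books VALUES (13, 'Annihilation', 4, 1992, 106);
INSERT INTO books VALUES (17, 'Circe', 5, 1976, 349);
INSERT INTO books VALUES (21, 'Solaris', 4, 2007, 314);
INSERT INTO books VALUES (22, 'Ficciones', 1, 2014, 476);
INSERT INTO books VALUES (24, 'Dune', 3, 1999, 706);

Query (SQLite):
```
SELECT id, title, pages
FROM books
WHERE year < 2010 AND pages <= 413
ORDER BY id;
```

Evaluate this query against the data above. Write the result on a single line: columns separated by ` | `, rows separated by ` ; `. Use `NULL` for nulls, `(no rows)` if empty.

2 | Solaris | 350 ; 5 | Annihilation | 152 ; 13 | Annihilation | 106 ; 17 | Circe | 349 ; 21 | Solaris | 314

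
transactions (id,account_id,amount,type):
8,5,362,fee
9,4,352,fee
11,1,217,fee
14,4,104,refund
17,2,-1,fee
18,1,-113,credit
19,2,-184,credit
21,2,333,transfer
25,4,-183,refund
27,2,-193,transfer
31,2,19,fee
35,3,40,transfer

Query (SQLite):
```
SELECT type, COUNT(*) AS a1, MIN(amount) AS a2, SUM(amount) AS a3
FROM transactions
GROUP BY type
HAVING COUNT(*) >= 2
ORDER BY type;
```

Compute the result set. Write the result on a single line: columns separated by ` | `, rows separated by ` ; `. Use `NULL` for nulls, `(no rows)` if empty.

credit | 2 | -184 | -297 ; fee | 5 | -1 | 949 ; refund | 2 | -183 | -79 ; transfer | 3 | -193 | 180

Group transactions by type.
Per group compute: COUNT(*), MIN(amount), SUM(amount).
HAVING: drop groups with fewer than 2 rows.
  credit: ids {18, 19} → COUNT(*)=2, MIN(amount)=-184, SUM(amount)=-297
  fee: ids {8, 9, 11, 17, 31} → COUNT(*)=5, MIN(amount)=-1, SUM(amount)=949
  refund: ids {14, 25} → COUNT(*)=2, MIN(amount)=-183, SUM(amount)=-79
  transfer: ids {21, 27, 35} → COUNT(*)=3, MIN(amount)=-193, SUM(amount)=180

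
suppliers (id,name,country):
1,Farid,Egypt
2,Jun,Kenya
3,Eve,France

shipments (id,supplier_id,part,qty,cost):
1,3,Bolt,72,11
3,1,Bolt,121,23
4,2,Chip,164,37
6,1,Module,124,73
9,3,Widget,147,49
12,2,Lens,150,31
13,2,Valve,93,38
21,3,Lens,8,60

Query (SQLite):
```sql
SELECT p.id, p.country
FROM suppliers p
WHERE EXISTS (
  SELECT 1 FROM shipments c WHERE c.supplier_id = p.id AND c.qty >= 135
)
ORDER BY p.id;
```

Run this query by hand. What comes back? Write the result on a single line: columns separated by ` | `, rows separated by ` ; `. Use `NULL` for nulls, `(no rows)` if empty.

2 | Kenya ; 3 | France

For each suppliers row, check whether any shipments with matching supplier_id has qty >= 135.
Keep rows where that is true.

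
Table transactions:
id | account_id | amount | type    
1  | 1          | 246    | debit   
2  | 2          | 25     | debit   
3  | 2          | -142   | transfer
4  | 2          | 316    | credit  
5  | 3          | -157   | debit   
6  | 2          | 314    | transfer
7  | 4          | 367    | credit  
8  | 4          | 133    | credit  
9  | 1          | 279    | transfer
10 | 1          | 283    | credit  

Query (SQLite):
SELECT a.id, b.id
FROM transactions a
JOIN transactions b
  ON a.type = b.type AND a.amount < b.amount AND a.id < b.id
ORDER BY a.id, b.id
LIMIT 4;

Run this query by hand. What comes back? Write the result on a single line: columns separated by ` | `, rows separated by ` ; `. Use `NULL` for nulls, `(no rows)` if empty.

Pairs (a,b) with same type, a.amount < b.amount, a.id < b.id.
type groups: credit:{4,7,8,10} debit:{1,2,5} transfer:{3,6,9}
Ordered by (a.id, b.id); first 4.

3 | 6 ; 3 | 9 ; 4 | 7 ; 8 | 10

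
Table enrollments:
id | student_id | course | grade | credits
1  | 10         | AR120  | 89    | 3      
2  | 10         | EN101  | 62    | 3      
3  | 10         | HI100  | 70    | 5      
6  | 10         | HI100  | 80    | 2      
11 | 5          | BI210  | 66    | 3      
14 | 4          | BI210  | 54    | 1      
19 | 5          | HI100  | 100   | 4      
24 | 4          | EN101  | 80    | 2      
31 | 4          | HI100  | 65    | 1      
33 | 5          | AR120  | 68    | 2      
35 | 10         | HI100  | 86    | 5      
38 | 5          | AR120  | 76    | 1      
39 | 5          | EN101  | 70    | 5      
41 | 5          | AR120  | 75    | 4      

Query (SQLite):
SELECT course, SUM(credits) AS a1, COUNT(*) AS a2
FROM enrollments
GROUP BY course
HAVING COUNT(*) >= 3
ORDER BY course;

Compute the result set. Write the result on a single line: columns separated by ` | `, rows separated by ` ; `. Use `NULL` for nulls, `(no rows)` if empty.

AR120 | 10 | 4 ; EN101 | 10 | 3 ; HI100 | 17 | 5

Group enrollments by course.
Per group compute: SUM(credits), COUNT(*).
HAVING: drop groups with fewer than 3 rows.
  AR120: ids {1, 33, 38, 41} → SUM(credits)=10, COUNT(*)=4
  BI210: ids {11, 14} → SUM(credits)=4, COUNT(*)=2
  EN101: ids {2, 24, 39} → SUM(credits)=10, COUNT(*)=3
  HI100: ids {3, 6, 19, 31, 35} → SUM(credits)=17, COUNT(*)=5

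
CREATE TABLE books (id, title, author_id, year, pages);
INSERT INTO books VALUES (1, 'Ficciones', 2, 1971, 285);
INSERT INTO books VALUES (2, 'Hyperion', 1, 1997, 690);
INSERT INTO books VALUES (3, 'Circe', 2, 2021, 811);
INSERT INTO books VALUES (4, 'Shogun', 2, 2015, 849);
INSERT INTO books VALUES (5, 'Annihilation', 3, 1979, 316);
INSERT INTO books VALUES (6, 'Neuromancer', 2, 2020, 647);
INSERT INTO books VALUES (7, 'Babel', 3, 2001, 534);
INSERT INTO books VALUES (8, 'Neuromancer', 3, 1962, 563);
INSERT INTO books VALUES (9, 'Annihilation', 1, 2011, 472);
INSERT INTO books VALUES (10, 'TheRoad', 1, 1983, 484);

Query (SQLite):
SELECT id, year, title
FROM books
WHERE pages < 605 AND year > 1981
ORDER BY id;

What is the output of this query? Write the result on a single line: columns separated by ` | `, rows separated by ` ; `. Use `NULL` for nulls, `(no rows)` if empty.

7 | 2001 | Babel ; 9 | 2011 | Annihilation ; 10 | 1983 | TheRoad

pages < 605: ids {1, 5, 7, 8, 9, 10}
year > 1981: ids {2, 3, 4, 6, 7, 9, 10}
Combine with AND.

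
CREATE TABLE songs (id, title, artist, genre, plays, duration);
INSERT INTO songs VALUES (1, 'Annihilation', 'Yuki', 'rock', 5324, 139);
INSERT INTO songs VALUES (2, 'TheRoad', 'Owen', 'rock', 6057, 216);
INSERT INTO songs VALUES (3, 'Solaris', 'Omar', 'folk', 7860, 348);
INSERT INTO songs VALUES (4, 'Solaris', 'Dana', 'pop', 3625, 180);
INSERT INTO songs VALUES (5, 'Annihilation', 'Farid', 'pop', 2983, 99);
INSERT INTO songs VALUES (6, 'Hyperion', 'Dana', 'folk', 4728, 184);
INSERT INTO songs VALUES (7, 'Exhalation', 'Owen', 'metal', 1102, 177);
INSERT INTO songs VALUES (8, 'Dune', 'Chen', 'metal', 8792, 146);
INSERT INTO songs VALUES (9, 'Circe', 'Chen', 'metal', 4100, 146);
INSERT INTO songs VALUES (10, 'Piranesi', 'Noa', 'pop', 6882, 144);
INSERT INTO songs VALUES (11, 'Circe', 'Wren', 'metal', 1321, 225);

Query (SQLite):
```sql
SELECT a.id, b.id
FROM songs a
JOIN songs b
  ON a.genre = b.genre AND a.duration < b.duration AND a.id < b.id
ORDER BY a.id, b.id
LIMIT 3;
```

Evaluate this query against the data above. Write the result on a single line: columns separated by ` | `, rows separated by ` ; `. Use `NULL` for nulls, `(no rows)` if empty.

1 | 2 ; 5 | 10 ; 7 | 11

Pairs (a,b) with same genre, a.duration < b.duration, a.id < b.id.
genre groups: folk:{3,6} metal:{7,8,9,11} pop:{4,5,10} rock:{1,2}
Ordered by (a.id, b.id); first 3.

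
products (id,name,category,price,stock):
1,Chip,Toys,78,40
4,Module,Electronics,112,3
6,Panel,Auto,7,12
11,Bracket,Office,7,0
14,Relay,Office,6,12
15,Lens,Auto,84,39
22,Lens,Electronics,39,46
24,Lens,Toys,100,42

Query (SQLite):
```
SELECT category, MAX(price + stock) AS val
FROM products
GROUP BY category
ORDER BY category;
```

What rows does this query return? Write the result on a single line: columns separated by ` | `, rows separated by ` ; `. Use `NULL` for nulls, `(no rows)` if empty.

For each row compute price + stock.
Group by category; take MAX of the expression per group.
  Auto: ids {6, 15} → MAX(price + stock)=123
  Electronics: ids {4, 22} → MAX(price + stock)=115
  Office: ids {11, 14} → MAX(price + stock)=18
  Toys: ids {1, 24} → MAX(price + stock)=142

Auto | 123 ; Electronics | 115 ; Office | 18 ; Toys | 142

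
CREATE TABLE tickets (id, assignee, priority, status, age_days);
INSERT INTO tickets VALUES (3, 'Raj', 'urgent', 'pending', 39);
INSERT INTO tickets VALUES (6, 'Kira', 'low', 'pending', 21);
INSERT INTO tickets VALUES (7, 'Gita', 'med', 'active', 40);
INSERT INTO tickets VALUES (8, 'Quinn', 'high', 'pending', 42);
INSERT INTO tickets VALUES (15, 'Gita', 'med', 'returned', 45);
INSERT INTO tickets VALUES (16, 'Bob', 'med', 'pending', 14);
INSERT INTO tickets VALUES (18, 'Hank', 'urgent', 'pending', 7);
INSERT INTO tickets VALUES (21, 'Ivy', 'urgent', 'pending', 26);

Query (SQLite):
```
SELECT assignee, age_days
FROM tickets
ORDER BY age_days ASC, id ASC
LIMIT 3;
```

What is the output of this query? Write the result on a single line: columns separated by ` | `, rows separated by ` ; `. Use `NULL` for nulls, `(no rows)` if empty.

Hank | 7 ; Bob | 14 ; Kira | 21

Sort by age_days asc, tiebreak id asc: (7, id=18), (14, id=16), (21, id=6), (26, id=21), (39, id=3), (40, id=7) …. Take first 3.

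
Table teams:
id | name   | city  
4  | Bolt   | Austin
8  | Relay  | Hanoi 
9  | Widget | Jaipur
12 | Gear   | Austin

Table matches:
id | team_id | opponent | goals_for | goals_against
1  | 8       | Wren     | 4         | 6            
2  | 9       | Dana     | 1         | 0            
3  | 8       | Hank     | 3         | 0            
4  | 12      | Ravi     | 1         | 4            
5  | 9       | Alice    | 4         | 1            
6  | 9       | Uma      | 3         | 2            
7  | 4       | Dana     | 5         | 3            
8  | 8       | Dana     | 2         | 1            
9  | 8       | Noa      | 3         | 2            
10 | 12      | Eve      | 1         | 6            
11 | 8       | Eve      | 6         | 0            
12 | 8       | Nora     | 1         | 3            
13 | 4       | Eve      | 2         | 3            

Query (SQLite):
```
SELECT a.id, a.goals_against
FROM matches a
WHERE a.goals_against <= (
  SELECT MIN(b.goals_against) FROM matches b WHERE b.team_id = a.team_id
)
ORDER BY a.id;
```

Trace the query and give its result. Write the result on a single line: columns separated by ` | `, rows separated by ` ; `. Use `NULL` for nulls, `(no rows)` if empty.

For each matches row a, compute MIN(goals_against) over rows sharing a.team_id.
Keep row a if a.goals_against <= that per-group MIN.
  team_id=4: MIN(goals_against) = 3
  team_id=8: MIN(goals_against) = 0
  team_id=9: MIN(goals_against) = 0
  team_id=12: MIN(goals_against) = 4

2 | 0 ; 3 | 0 ; 4 | 4 ; 7 | 3 ; 11 | 0 ; 13 | 3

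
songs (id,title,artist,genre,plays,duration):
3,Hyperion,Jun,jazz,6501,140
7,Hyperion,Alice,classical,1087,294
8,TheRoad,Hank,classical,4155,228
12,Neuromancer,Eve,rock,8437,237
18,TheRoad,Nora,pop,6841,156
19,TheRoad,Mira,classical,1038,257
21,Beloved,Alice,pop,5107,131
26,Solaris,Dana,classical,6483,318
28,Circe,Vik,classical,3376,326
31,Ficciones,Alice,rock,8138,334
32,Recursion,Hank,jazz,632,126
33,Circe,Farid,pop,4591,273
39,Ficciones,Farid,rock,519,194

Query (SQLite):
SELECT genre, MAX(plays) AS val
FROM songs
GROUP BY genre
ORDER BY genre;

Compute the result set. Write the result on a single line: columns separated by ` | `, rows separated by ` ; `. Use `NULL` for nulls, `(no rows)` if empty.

Partition songs by genre; compute MAX(plays) within each group.
  classical: ids {7, 8, 19, 26, 28} → MAX(plays)=6483
  jazz: ids {3, 32} → MAX(plays)=6501
  pop: ids {18, 21, 33} → MAX(plays)=6841
  rock: ids {12, 31, 39} → MAX(plays)=8437

classical | 6483 ; jazz | 6501 ; pop | 6841 ; rock | 8437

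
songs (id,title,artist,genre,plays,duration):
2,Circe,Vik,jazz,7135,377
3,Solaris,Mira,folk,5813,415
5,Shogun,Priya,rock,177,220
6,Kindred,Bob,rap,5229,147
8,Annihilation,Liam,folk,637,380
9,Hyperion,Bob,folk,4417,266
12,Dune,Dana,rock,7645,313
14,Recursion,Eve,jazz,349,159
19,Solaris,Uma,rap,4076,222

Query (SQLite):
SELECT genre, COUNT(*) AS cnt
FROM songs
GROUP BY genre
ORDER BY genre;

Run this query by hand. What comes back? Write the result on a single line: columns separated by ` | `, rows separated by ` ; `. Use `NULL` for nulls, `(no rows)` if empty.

Partition songs by genre; compute COUNT(*) within each group.
  folk: ids {3, 8, 9} → COUNT(*)=3
  jazz: ids {2, 14} → COUNT(*)=2
  rap: ids {6, 19} → COUNT(*)=2
  rock: ids {5, 12} → COUNT(*)=2

folk | 3 ; jazz | 2 ; rap | 2 ; rock | 2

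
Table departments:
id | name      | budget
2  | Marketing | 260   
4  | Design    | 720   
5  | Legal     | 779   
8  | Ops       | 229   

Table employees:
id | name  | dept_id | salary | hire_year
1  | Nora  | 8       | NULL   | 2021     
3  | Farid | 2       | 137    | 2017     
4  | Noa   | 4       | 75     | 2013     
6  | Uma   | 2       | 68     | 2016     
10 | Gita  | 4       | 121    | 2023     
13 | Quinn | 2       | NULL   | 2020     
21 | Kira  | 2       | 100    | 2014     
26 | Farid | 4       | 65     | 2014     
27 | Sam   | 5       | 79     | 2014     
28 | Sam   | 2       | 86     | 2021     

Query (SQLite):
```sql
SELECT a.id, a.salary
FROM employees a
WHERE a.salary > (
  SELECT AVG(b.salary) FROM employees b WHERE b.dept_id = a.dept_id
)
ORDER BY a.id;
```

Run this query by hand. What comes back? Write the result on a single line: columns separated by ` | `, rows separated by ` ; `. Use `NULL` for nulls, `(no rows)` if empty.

3 | 137 ; 10 | 121 ; 21 | 100

For each employees row a, compute AVG(salary) over rows sharing a.dept_id.
Keep row a if a.salary > that per-group AVG.
  dept_id=2: AVG(salary) = 97.75
  dept_id=4: AVG(salary) = 87.0
  dept_id=5: AVG(salary) = 79.0
  dept_id=8: AVG(salary) = NULL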